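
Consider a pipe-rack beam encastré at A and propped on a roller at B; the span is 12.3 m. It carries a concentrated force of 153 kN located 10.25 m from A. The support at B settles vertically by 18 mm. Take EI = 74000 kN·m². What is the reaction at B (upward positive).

Release the roller at B. Primary structure: cantilever fixed at A.
Free-end deflection of the primary structure under the applied loading (downward +):
  point load 153 at a = 10.25: Pa²(3L − a)/(6EI) = 71398/EI
Tip deflection under a unit load at B: L³/(3EI) = 620.3/EI.
With EI = 74000 kN·m²: δ_0 = 0.96484 m and δ_{BB} = 0.008382 m/kN.
Compatibility — the beam at B must follow the support down by 0.018 m: δ_0 − R_B·δ_{BB} = 0.018, so R_B = (0.96484 − 0.018)/0.008382 = 113 kN.

R_B = 113 kN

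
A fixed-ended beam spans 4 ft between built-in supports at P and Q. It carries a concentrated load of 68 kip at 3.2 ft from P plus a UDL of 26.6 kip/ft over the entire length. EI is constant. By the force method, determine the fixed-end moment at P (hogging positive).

M_P = 44.17 kip·ft

Take the two fixed-end moments M_P, M_Q as redundants; the released structure is the simple span PQ.
On the primary (simply-supported) span, the end slopes from the loading are:
  at P: point load 68 at a = 3.2: Pab(L + b)/(6LEI) = 34.82/EI
  at Q: point load 68 at a = 3.2: Pab(L + a)/(6LEI) = 52.22/EI
  at P: UDL 26.6: wL³/(24EI) = 70.93/EI
  at Q: UDL 26.6: wL³/(24EI) = 70.93/EI
  θ_P0 = 105.7/EI,  θ_Q0 = 123.2/EI
Flexibility coefficients: a unit moment at one end gives L/(3EI) there and L/(6EI) at the far end, so f₁₁ = f₂₂ = 1.333/EI and f₁₂ = f₂₁ = 0.6667/EI.
Compatibility — zero rotation at each built-in end:
  1.333 M_P + 0.6667 M_Q = 105.7
  0.6667 M_P + 1.333 M_Q = 123.2
Solving the pair gives M_P = 44.17 kip·ft and M_Q = 70.28 kip·ft (hogging).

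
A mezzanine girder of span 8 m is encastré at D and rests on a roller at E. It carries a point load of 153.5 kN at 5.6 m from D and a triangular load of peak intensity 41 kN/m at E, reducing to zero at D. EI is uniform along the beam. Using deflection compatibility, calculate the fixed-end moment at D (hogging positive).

M_D = 320.7 kN·m

Choose R_E as the redundant. The primary structure is the cantilever fixed at D.
Primary-structure tip deflection at E by superposition:
  point load 153.5 at a = 5.6: Pa²(3L − a)/(6EI) = 14762/EI
  triangular load, peak 41 at the free end: 11w₀L⁴/(120EI) = 15394/EI
  δ_0 = 30156/EI
Tip deflection under a unit load at E: L³/(3EI) = 170.7/EI.
Compatibility at E: δ_0 − R_E·δ_{EE} = 0, so R_E = 30156/170.7 = 176.7 kN.
Moment equilibrium about D: M_D = Σ(load moments about D) − R_E·L = 1734 − 176.7×8 = 320.7 kN·m.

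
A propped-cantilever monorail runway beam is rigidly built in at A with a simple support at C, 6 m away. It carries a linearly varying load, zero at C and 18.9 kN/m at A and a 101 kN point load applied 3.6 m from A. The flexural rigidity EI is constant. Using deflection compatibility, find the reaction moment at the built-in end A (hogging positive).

M_A = 147.2 kN·m

Take the reaction at C as the redundant and release it; the primary structure is a cantilever fixed at A.
Primary-structure tip deflection at C by superposition:
  triangular load, peak 18.9 at the fixed end: w₀L⁴/(30EI) = 816.5/EI
  point load 101 at a = 3.6: Pa²(3L − a)/(6EI) = 3142/EI
  δ_0 = 3958/EI
Flexibility coefficient — unit upward force at C: δ_{CC} = L³/(3EI) = 72/EI.
The prop prevents deflection at C: R_C = δ_0/δ_{CC} = 3958/72 = 54.97 kN.
Moment equilibrium about A: M_A = Σ(load moments about A) − R_C·L = 477 − 54.97×6 = 147.2 kN·m.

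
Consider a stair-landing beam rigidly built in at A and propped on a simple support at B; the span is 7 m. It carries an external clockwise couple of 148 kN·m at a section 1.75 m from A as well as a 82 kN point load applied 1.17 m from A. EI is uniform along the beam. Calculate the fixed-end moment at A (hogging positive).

Remove the prop at B; the released (primary) structure is a cantilever built in at A.
Deflection at B on the released cantilever, summing each load's contribution:
  clockwise couple 148 at a = 1.75: M₀a(2L − a)/(2EI) = 1586/EI
  point load 82 at a = 1.17: Pa²(3L − a)/(6EI) = 371/EI
  δ_0 = 1957/EI
Flexibility coefficient — unit upward force at B: δ_{BB} = L³/(3EI) = 114.3/EI.
The prop prevents deflection at B: R_B = δ_0/δ_{BB} = 1957/114.3 = 17.12 kN.
Moment equilibrium about A: M_A = Σ(load moments about A) − R_B·L = 243.9 − 17.12×7 = 124.1 kN·m.

M_A = 124.1 kN·m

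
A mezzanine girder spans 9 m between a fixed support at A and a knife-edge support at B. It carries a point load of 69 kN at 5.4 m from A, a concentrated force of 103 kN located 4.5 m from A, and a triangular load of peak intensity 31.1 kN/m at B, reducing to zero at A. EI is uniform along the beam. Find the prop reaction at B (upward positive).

R_B = 139 kN

Remove the prop at B; the released (primary) structure is a cantilever built in at A.
Deflection at B on the released cantilever, summing each load's contribution:
  point load 69 at a = 5.4: Pa²(3L − a)/(6EI) = 7243/EI
  point load 103 at a = 4.5: Pa²(3L − a)/(6EI) = 7822/EI
  triangular load, peak 31.1 at the free end: 11w₀L⁴/(120EI) = 18704/EI
  δ_0 = 33769/EI
Tip deflection under a unit load at B: L³/(3EI) = 243/EI.
The prop prevents deflection at B: R_B = δ_0/δ_{BB} = 33769/243 = 139 kN.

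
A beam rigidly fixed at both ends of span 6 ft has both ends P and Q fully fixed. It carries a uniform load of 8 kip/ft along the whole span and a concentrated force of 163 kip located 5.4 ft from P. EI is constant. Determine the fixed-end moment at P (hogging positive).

M_P = 32.8 kip·ft

Release both end moments; the primary structure is a simply-supported span PQ with redundants M_P and M_Q.
Simple-span end rotations at P and Q under the given loads:
  at P: UDL 8: wL³/(24EI) = 72/EI
  at Q: UDL 8: wL³/(24EI) = 72/EI
  at P: point load 163 at a = 5.4: Pab(L + b)/(6LEI) = 96.82/EI
  at Q: point load 163 at a = 5.4: Pab(L + a)/(6LEI) = 167.2/EI
  θ_P0 = 168.8/EI,  θ_Q0 = 239.2/EI
Flexibility coefficients: a unit moment at one end gives L/(3EI) there and L/(6EI) at the far end, so f₁₁ = f₂₂ = 2/EI and f₁₂ = f₂₁ = 1/EI.
Compatibility — zero rotation at each built-in end:
  2 M_P + 1 M_Q = 168.8
  1 M_P + 2 M_Q = 239.2
Solving the pair gives M_P = 32.8 kip·ft and M_Q = 103.2 kip·ft (hogging).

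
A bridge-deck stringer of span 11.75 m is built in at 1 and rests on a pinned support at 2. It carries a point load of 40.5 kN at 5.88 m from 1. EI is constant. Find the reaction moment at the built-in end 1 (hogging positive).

M_1 = 89.2 kN·m

Choose R_2 as the redundant. The primary structure is the cantilever fixed at 1.
Deflection at 2 on the released cantilever, summing each load's contribution:
  point load 40.5 at a = 5.88: Pa²(3L − a)/(6EI) = 6854/EI
Flexibility coefficient — unit upward force at 2: δ_{22} = L³/(3EI) = 540.7/EI.
The prop prevents deflection at 2: R_2 = δ_0/δ_{22} = 6854/540.7 = 12.68 kN.
Moment equilibrium about 1: M_1 = Σ(load moments about 1) − R_2·L = 238.1 − 12.68×11.75 = 89.2 kN·m.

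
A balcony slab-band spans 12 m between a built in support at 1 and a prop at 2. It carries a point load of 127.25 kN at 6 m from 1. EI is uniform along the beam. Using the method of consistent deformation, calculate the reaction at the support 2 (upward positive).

Choose R_2 as the redundant. The primary structure is the cantilever fixed at 1.
Downward deflection at the released point 2 due to the loads:
  point load 127.25 at a = 6: Pa²(3L − a)/(6EI) = 22905/EI
Tip deflection under a unit load at 2: L³/(3EI) = 576/EI.
Compatibility at 2: δ_0 − R_2·δ_{22} = 0, so R_2 = 22905/576 = 39.77 kN.

R_2 = 39.77 kN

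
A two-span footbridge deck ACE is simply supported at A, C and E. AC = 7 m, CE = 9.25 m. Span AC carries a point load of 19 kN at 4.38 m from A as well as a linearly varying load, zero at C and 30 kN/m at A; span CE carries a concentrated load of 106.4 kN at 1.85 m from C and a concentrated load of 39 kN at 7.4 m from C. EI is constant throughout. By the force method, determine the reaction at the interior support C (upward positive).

Insert a hinge at C; M_C is the redundant, and each span becomes simply supported.
End slopes at the hinge C, treating each span as simply supported:
  span AC: point load 19 at a = 4.38: Pab(L + a)/(6LEI) = 59.08/EI
  span AC: triangular load, peak 30: 7w₀L³/(360EI) = 200.1/EI
  span CE: point load 106.4 at a = 1.85: Pab(L + b)/(6LEI) = 437/EI
  span CE: point load 39 at a = 7.4: Pab(L + b)/(6LEI) = 106.8/EI
  relative rotation θ_0 = (259.2 + 543.8)/EI = 802.9/EI
A unit hogging moment at C produces rotation L₁/(3EI) + L₂/(3EI) = 5.417/EI.
Compatibility: M_C·(L₁+L₂)/(3EI) = θ_0, giving M_C = 148.2 kN·m (hogging).
Span AC, ΣM about A with M_C applied at C: R_C^{AC}·7 = 328.2 + 148.2, so R_C^{AC} = 68.06 kN and R_A = 124 − 68.06 = 55.94 kN.
Span CE, ΣM about E: R_C^{CE}·9.25 = 859.5 + 148.2, so R_C^{CE} = 108.9 kN and R_E = 145.4 − 108.9 = 36.45 kN.
R_C = 68.06 + 108.9 = 177 kN.

R_C = 177 kN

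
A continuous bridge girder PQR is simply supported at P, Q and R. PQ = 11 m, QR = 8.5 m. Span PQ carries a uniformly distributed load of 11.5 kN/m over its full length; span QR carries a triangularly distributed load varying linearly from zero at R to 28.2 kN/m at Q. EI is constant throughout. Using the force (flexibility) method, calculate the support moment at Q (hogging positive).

M_Q = 157.3 kN·m

Release continuity at Q by inserting a hinge; the redundant is the internal moment M_Q. The primary structure is two simply-supported spans PQ and QR.
Rotations at Q on the released spans (each span's end-slope, ×1/EI):
  span PQ: UDL 11.5: wL³/(24EI) = 637.8/EI
  span QR: triangular load, peak 28.2: w₀L³/(45EI) = 384.9/EI
  relative rotation θ_0 = (637.8 + 384.9)/EI = 1023/EI
A unit hogging moment at Q produces rotation L₁/(3EI) + L₂/(3EI) = 6.5/EI.
Compatibility: M_Q·(L₁+L₂)/(3EI) = θ_0, giving M_Q = 157.3 kN·m (hogging).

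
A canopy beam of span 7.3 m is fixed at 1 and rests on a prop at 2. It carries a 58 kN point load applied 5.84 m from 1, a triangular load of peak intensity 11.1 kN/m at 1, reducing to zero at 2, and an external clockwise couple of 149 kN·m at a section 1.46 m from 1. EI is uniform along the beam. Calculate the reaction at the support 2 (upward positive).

R_2 = 59.96 kN

Choose R_2 as the redundant. The primary structure is the cantilever fixed at 1.
Primary-structure tip deflection at 2 by superposition:
  point load 58 at a = 5.84: Pa²(3L − a)/(6EI) = 5295/EI
  triangular load, peak 11.1 at the fixed end: w₀L⁴/(30EI) = 1051/EI
  clockwise couple 149 at a = 1.46: M₀a(2L − a)/(2EI) = 1429/EI
  δ_0 = 7775/EI
Tip deflection under a unit load at 2: L³/(3EI) = 129.7/EI.
The prop prevents deflection at 2: R_2 = δ_0/δ_{22} = 7775/129.7 = 59.96 kN.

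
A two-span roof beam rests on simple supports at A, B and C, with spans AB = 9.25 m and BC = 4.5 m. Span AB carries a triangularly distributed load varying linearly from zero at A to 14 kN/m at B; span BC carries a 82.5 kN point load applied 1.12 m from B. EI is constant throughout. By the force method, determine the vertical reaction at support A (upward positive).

R_A = 13.63 kN

Release continuity at B by inserting a hinge; the redundant is the internal moment M_B. The primary structure is two simply-supported spans AB and BC.
End slopes at the hinge B, treating each span as simply supported:
  span AB: triangular load, peak 14: w₀L³/(45EI) = 246.2/EI
  span BC: point load 82.5 at a = 1.12: Pab(L + b)/(6LEI) = 91.15/EI
  relative rotation θ_0 = (246.2 + 91.15)/EI = 337.4/EI
A unit hogging moment at B produces rotation L₁/(3EI) + L₂/(3EI) = 4.583/EI.
Slope continuity at B: θ_0 = M_B·4.583/EI, so M_B = 337.4/4.583 = 73.61 kN·m (hogging).
Span AB, ΣM about A with M_B applied at B: R_B^{AB}·9.25 = 399.3 + 73.61, so R_B^{AB} = 51.12 kN and R_A = 64.75 − 51.12 = 13.63 kN.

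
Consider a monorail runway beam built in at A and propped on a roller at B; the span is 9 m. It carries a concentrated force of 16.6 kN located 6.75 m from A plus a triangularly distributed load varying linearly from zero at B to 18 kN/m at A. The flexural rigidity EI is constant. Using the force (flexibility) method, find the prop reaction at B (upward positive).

R_B = 26.7 kN

Choose R_B as the redundant. The primary structure is the cantilever fixed at A.
Free-end deflection of the primary structure under the applied loading (downward +):
  point load 16.6 at a = 6.75: Pa²(3L − a)/(6EI) = 2553/EI
  triangular load, peak 18 at the fixed end: w₀L⁴/(30EI) = 3937/EI
  δ_0 = 6489/EI
Flexibility coefficient — unit upward force at B: δ_{BB} = L³/(3EI) = 243/EI.
The prop prevents deflection at B: R_B = δ_0/δ_{BB} = 6489/243 = 26.7 kN.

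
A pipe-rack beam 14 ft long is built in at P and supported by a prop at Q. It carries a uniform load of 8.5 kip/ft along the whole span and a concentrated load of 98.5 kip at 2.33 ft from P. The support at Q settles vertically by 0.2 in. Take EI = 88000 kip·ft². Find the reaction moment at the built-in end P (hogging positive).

M_P = 406.1 kip·ft

Release the roller at Q. Primary structure: cantilever fixed at P.
Downward deflection at the released point Q due to the loads:
  UDL 8.5: wL⁴/(8EI) = 40817/EI
  point load 98.5 at a = 2.33: Pa²(3L − a)/(6EI) = 3536/EI
  δ_0 = 44353/EI
Flexibility coefficient — unit upward force at Q: δ_{QQ} = L³/(3EI) = 914.7/EI.
With EI = 88000 kip·ft²: δ_0 = 0.50401 ft and δ_{QQ} = 0.010394 ft/kip.
Compatibility — the beam at Q must follow the support down by 0.01667 ft: δ_0 − R_Q·δ_{QQ} = 0.01667, so R_Q = (0.50401 − 0.01667)/0.010394 = 46.89 kip.
Moment equilibrium about P: M_P = Σ(load moments about P) − R_Q·L = 1063 − 46.89×14 = 406.1 kip·ft.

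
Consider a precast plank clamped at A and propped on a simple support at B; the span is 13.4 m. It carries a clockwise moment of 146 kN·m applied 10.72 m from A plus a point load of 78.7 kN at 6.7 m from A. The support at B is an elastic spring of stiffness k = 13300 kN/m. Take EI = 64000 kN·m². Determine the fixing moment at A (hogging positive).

M_A = 136.7 kN·m

Remove the prop at B; the released (primary) structure is a cantilever built in at A.
Free-end deflection of the primary structure under the applied loading (downward +):
  clockwise couple 146 at a = 10.72: M₀a(2L − a)/(2EI) = 12584/EI
  point load 78.7 at a = 6.7: Pa²(3L − a)/(6EI) = 19725/EI
  δ_0 = 32309/EI
Tip deflection under a unit load at B: L³/(3EI) = 802/EI.
With EI = 64000 kN·m²: δ_0 = 0.50482 m and δ_{BB} = 0.012532 m/kN.
Compatibility — the spring shortens by R_B/k under the reaction it provides: δ_0 − R_B·δ_{BB} = R_B/k. With 1/k = 0.000075 m/kN, R_B = δ_0 / (δ_{BB} + 1/k) = 0.50482 / (0.012532 + 0.000075) = 40.04 kN.
Moment equilibrium about A: M_A = Σ(load moments about A) − R_B·L = 673.3 − 40.04×13.4 = 136.7 kN·m.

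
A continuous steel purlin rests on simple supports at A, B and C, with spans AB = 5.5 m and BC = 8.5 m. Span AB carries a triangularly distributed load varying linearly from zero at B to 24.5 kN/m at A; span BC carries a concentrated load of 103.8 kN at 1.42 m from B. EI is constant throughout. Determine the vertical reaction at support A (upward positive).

R_A = 29.41 kN

Take M_B as the redundant. Released structure: two simple spans AB and BC with a hinge at B.
Discontinuity in slope at B on the released structure — sum the simple-span end rotations:
  span AB: triangular load, peak 24.5: 7w₀L³/(360EI) = 79.26/EI
  span BC: point load 103.8 at a = 1.42: Pab(L + b)/(6LEI) = 318.8/EI
  relative rotation θ_0 = (79.26 + 318.8)/EI = 398.1/EI
A unit hogging moment at B produces rotation L₁/(3EI) + L₂/(3EI) = 4.667/EI.
Slope continuity at B: θ_0 = M_B·4.667/EI, so M_B = 398.1/4.667 = 85.3 kN·m (hogging).
Span AB, ΣM about A with M_B applied at B: R_B^{AB}·5.5 = 123.5 + 85.3, so R_B^{AB} = 37.97 kN and R_A = 67.38 − 37.97 = 29.41 kN.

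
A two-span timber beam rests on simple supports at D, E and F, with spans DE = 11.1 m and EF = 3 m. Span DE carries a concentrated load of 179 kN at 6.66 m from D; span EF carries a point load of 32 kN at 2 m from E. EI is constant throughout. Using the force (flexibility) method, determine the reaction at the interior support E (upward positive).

R_E = 246.5 kN

Take M_E as the redundant. Released structure: two simple spans DE and EF with a hinge at E.
End slopes at the hinge E, treating each span as simply supported:
  span DE: point load 179 at a = 6.66: Pab(L + a)/(6LEI) = 1411/EI
  span EF: point load 32 at a = 2: Pab(L + b)/(6LEI) = 14.22/EI
  relative rotation θ_0 = (1411 + 14.22)/EI = 1426/EI
A unit hogging moment at E produces rotation L₁/(3EI) + L₂/(3EI) = 4.7/EI.
Slope continuity at E: θ_0 = M_E·4.7/EI, so M_E = 1426/4.7 = 303.3 kN·m (hogging).
Span DE, ΣM about D with M_E applied at E: R_E^{DE}·11.1 = 1192 + 303.3, so R_E^{DE} = 134.7 kN and R_D = 179 − 134.7 = 44.27 kN.
Span EF, ΣM about F: R_E^{EF}·3 = 32 + 303.3, so R_E^{EF} = 111.8 kN and R_F = 32 − 111.8 = -79.78 kN.
R_E = 134.7 + 111.8 = 246.5 kN.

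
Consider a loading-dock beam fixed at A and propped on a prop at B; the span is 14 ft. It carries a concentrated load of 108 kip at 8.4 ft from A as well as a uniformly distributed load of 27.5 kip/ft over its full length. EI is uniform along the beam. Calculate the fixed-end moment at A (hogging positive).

Take the reaction at B as the redundant and release it; the primary structure is a cantilever fixed at A.
Downward deflection at the released point B due to the loads:
  point load 108 at a = 8.4: Pa²(3L − a)/(6EI) = 42675/EI
  UDL 27.5: wL⁴/(8EI) = 132055/EI
  δ_0 = 174730/EI
Flexibility coefficient — unit upward force at B: δ_{BB} = L³/(3EI) = 914.7/EI.
Compatibility at B: δ_0 − R_B·δ_{BB} = 0, so R_B = 174730/914.7 = 191 kip.
Moment equilibrium about A: M_A = Σ(load moments about A) − R_B·L = 3602 − 191×14 = 927.8 kip·ft.

M_A = 927.8 kip·ft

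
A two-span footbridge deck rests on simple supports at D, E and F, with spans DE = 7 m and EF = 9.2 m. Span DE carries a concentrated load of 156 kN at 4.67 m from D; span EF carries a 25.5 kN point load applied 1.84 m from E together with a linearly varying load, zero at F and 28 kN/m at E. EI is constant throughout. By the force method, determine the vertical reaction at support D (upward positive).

Release continuity at E by inserting a hinge; the redundant is the internal moment M_E. The primary structure is two simply-supported spans DE and EF.
Discontinuity in slope at E on the released structure — sum the simple-span end rotations:
  span DE: point load 156 at a = 4.67: Pab(L + a)/(6LEI) = 471.6/EI
  span EF: point load 25.5 at a = 1.84: Pab(L + b)/(6LEI) = 103.6/EI
  span EF: triangular load, peak 28: w₀L³/(45EI) = 484.5/EI
  relative rotation θ_0 = (471.6 + 588.1)/EI = 1060/EI
A unit hogging moment at E produces rotation L₁/(3EI) + L₂/(3EI) = 5.4/EI.
Compatibility: M_E·(L₁+L₂)/(3EI) = θ_0, giving M_E = 196.3 kN·m (hogging).
Span DE, ΣM about D with M_E applied at E: R_E^{DE}·7 = 728.5 + 196.3, so R_E^{DE} = 132.1 kN and R_D = 156 − 132.1 = 23.89 kN.

R_D = 23.89 kN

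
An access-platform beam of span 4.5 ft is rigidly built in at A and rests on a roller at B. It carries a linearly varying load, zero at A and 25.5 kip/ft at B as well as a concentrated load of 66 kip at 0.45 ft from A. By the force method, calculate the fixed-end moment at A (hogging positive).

Take the reaction at B as the redundant and release it; the primary structure is a cantilever fixed at A.
Free-end deflection of the primary structure under the applied loading (downward +):
  triangular load, peak 25.5 at the free end: 11w₀L⁴/(120EI) = 958.5/EI
  point load 66 at a = 0.45: Pa²(3L − a)/(6EI) = 29.07/EI
  δ_0 = 987.6/EI
Flexibility coefficient — unit upward force at B: δ_{BB} = L³/(3EI) = 30.38/EI.
Compatibility at B: δ_0 − R_B·δ_{BB} = 0, so R_B = 987.6/30.38 = 32.51 kip.
Moment equilibrium about A: M_A = Σ(load moments about A) − R_B·L = 201.8 − 32.51×4.5 = 55.52 kip·ft.

M_A = 55.52 kip·ft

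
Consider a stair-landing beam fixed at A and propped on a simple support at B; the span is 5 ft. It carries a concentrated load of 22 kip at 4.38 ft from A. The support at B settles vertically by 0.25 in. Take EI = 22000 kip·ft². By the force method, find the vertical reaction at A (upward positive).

Choose R_B as the redundant. The primary structure is the cantilever fixed at A.
Primary-structure tip deflection at B by superposition:
  point load 22 at a = 4.38: Pa²(3L − a)/(6EI) = 747/EI
Tip deflection under a unit load at B: L³/(3EI) = 41.67/EI.
With EI = 22000 kip·ft²: δ_0 = 0.033956 ft and δ_{BB} = 0.001894 ft/kip.
Compatibility — the beam at B must follow the support down by 0.02083 ft: δ_0 − R_B·δ_{BB} = 0.02083, so R_B = (0.033956 − 0.02083)/0.001894 = 6.929 kip.
Vertical equilibrium: R_A = ΣP − R_B = 22 − 6.929 = 15.07 kip.

R_A = 15.07 kip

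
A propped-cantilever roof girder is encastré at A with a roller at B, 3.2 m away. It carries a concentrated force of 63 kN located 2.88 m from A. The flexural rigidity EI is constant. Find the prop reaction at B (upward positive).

Choose R_B as the redundant. The primary structure is the cantilever fixed at A.
Deflection at B on the released cantilever, summing each load's contribution:
  point load 63 at a = 2.88: Pa²(3L − a)/(6EI) = 585.3/EI
Tip deflection under a unit load at B: L³/(3EI) = 10.92/EI.
Compatibility at B: δ_0 − R_B·δ_{BB} = 0, so R_B = 585.3/10.92 = 53.58 kN.

R_B = 53.58 kN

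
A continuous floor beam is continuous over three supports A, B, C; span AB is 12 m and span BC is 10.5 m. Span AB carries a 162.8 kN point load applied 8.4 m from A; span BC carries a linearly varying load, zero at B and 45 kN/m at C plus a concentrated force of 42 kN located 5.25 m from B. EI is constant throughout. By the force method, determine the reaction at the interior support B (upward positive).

R_B = 277.9 kN

Insert a hinge at B; M_B is the redundant, and each span becomes simply supported.
Rotations at B on the released spans (each span's end-slope, ×1/EI):
  span AB: point load 162.8 at a = 8.4: Pab(L + a)/(6LEI) = 1395/EI
  span BC: triangular load, peak 45: 7w₀L³/(360EI) = 1013/EI
  span BC: point load 42 at a = 5.25: Pab(L + b)/(6LEI) = 289.4/EI
  relative rotation θ_0 = (1395 + 1302)/EI = 2697/EI
A unit hogging moment at B produces rotation L₁/(3EI) + L₂/(3EI) = 7.5/EI.
Compatibility: M_B·(L₁+L₂)/(3EI) = θ_0, giving M_B = 359.6 kN·m (hogging).
Span AB, ΣM about A with M_B applied at B: R_B^{AB}·12 = 1368 + 359.6, so R_B^{AB} = 143.9 kN and R_A = 162.8 − 143.9 = 18.87 kN.
Span BC, ΣM about C: R_B^{BC}·10.5 = 1047 + 359.6, so R_B^{BC} = 134 kN and R_C = 278.2 − 134 = 144.2 kN.
R_B = 143.9 + 134 = 277.9 kN.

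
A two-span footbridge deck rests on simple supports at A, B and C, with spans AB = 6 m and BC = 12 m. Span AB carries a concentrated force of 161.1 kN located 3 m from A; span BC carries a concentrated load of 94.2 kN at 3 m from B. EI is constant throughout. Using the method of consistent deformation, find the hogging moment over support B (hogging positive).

M_B = 184.1 kN·m

Release continuity at B by inserting a hinge; the redundant is the internal moment M_B. The primary structure is two simply-supported spans AB and BC.
Discontinuity in slope at B on the released structure — sum the simple-span end rotations:
  span AB: point load 161.1 at a = 3: Pab(L + a)/(6LEI) = 362.5/EI
  span BC: point load 94.2 at a = 3: Pab(L + b)/(6LEI) = 741.8/EI
  relative rotation θ_0 = (362.5 + 741.8)/EI = 1104/EI
A unit hogging moment at B produces rotation L₁/(3EI) + L₂/(3EI) = 6/EI.
Compatibility: M_B·(L₁+L₂)/(3EI) = θ_0, giving M_B = 184.1 kN·m (hogging).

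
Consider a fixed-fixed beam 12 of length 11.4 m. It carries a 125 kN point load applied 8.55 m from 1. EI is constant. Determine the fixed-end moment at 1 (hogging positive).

M_1 = 66.8 kN·m

Take the two fixed-end moments M_1, M_2 as redundants; the released structure is the simple span 12.
On the primary (simply-supported) span, the end slopes from the loading are:
  at 1: point load 125 at a = 8.55: Pab(L + b)/(6LEI) = 634.6/EI
  at 2: point load 125 at a = 8.55: Pab(L + a)/(6LEI) = 888.4/EI
  θ_10 = 634.6/EI,  θ_20 = 888.4/EI
Flexibility coefficients: a unit moment at one end gives L/(3EI) there and L/(6EI) at the far end, so f₁₁ = f₂₂ = 3.8/EI and f₁₂ = f₂₁ = 1.9/EI.
Compatibility — zero rotation at each built-in end:
  3.8 M_1 + 1.9 M_2 = 634.6
  1.9 M_1 + 3.8 M_2 = 888.4
Solving the pair gives M_1 = 66.8 kN·m and M_2 = 200.4 kN·m (hogging).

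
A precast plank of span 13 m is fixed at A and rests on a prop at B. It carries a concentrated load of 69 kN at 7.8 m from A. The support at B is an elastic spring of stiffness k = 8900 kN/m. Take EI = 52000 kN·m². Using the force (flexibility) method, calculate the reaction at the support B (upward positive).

Remove the prop at B; the released (primary) structure is a cantilever built in at A.
Free-end deflection of the primary structure under the applied loading (downward +):
  point load 69 at a = 7.8: Pa²(3L − a)/(6EI) = 21829/EI
Tip deflection under a unit load at B: L³/(3EI) = 732.3/EI.
With EI = 52000 kN·m²: δ_0 = 0.4198 m and δ_{BB} = 0.014083 m/kN.
Compatibility — the spring shortens by R_B/k under the reaction it provides: δ_0 − R_B·δ_{BB} = R_B/k. With 1/k = 0.000112 m/kN, R_B = δ_0 / (δ_{BB} + 1/k) = 0.4198 / (0.014083 + 0.000112) = 29.57 kN.

R_B = 29.57 kN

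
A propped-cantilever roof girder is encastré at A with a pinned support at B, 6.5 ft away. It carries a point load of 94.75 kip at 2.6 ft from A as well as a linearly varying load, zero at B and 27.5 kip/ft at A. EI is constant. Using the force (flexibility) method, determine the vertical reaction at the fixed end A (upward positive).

Choose R_B as the redundant. The primary structure is the cantilever fixed at A.
Free-end deflection of the primary structure under the applied loading (downward +):
  point load 94.75 at a = 2.6: Pa²(3L − a)/(6EI) = 1804/EI
  triangular load, peak 27.5 at the fixed end: w₀L⁴/(30EI) = 1636/EI
  δ_0 = 3440/EI
Flexibility coefficient — unit upward force at B: δ_{BB} = L³/(3EI) = 91.54/EI.
Compatibility at B: δ_0 − R_B·δ_{BB} = 0, so R_B = 3440/91.54 = 37.58 kip.
Vertical equilibrium: R_A = ΣP − R_B = 184.1 − 37.58 = 146.5 kip.

R_A = 146.5 kip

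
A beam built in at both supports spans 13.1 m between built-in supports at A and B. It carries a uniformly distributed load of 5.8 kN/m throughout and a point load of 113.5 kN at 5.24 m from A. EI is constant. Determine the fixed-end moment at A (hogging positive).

M_A = 297.1 kN·m

Take the two fixed-end moments M_A, M_B as redundants; the released structure is the simple span AB.
On the primary (simply-supported) span, the end slopes from the loading are:
  at A: UDL 5.8: wL³/(24EI) = 543.3/EI
  at B: UDL 5.8: wL³/(24EI) = 543.3/EI
  at A: point load 113.5 at a = 5.24: Pab(L + b)/(6LEI) = 1247/EI
  at B: point load 113.5 at a = 5.24: Pab(L + a)/(6LEI) = 1091/EI
  θ_A0 = 1790/EI,  θ_B0 = 1634/EI
Flexibility coefficients: a unit moment at one end gives L/(3EI) there and L/(6EI) at the far end, so f₁₁ = f₂₂ = 4.367/EI and f₁₂ = f₂₁ = 2.183/EI.
Compatibility — zero rotation at each built-in end:
  4.367 M_A + 2.183 M_B = 1790
  2.183 M_A + 4.367 M_B = 1634
Solving the pair gives M_A = 297.1 kN·m and M_B = 225.7 kN·m (hogging).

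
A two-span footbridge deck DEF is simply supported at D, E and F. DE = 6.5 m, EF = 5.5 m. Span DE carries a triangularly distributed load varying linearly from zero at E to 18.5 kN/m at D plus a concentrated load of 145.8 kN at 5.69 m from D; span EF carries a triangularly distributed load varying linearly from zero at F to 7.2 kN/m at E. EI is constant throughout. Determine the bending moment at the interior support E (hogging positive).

Release continuity at E by inserting a hinge; the redundant is the internal moment M_E. The primary structure is two simply-supported spans DE and EF.
Rotations at E on the released spans (each span's end-slope, ×1/EI):
  span DE: triangular load, peak 18.5: 7w₀L³/(360EI) = 98.79/EI
  span DE: point load 145.8 at a = 5.69: Pab(L + a)/(6LEI) = 210/EI
  span EF: triangular load, peak 7.2: w₀L³/(45EI) = 26.62/EI
  relative rotation θ_0 = (308.8 + 26.62)/EI = 335.4/EI
A unit hogging moment at E produces rotation L₁/(3EI) + L₂/(3EI) = 4/EI.
Compatibility: M_E·(L₁+L₂)/(3EI) = θ_0, giving M_E = 83.86 kN·m (hogging).

M_E = 83.86 kN·m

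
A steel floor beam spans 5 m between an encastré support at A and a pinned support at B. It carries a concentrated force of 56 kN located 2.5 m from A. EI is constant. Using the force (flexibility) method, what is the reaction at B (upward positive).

R_B = 17.5 kN

Remove the prop at B; the released (primary) structure is a cantilever built in at A.
Primary-structure tip deflection at B by superposition:
  point load 56 at a = 2.5: Pa²(3L − a)/(6EI) = 729.2/EI
Flexibility coefficient — unit upward force at B: δ_{BB} = L³/(3EI) = 41.67/EI.
The prop prevents deflection at B: R_B = δ_0/δ_{BB} = 729.2/41.67 = 17.5 kN.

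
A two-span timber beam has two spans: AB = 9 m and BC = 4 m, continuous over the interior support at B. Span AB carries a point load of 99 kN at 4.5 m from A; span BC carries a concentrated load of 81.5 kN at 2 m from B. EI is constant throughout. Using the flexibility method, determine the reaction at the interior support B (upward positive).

Release continuity at B by inserting a hinge; the redundant is the internal moment M_B. The primary structure is two simply-supported spans AB and BC.
End slopes at the hinge B, treating each span as simply supported:
  span AB: point load 99 at a = 4.5: Pab(L + a)/(6LEI) = 501.2/EI
  span BC: point load 81.5 at a = 2: Pab(L + b)/(6LEI) = 81.5/EI
  relative rotation θ_0 = (501.2 + 81.5)/EI = 582.7/EI
A unit hogging moment at B produces rotation L₁/(3EI) + L₂/(3EI) = 4.333/EI.
Slope continuity at B: θ_0 = M_B·4.333/EI, so M_B = 582.7/4.333 = 134.5 kN·m (hogging).
Span AB, ΣM about A with M_B applied at B: R_B^{AB}·9 = 445.5 + 134.5, so R_B^{AB} = 64.44 kN and R_A = 99 − 64.44 = 34.56 kN.
Span BC, ΣM about C: R_B^{BC}·4 = 163 + 134.5, so R_B^{BC} = 74.37 kN and R_C = 81.5 − 74.37 = 7.133 kN.
R_B = 64.44 + 74.37 = 138.8 kN.

R_B = 138.8 kN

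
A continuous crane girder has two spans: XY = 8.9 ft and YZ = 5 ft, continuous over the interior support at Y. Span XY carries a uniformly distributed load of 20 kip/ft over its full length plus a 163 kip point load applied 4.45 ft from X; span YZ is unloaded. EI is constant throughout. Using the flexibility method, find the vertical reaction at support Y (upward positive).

Take M_Y as the redundant. Released structure: two simple spans XY and YZ with a hinge at Y.
Rotations at Y on the released spans (each span's end-slope, ×1/EI):
  span XY: UDL 20: wL³/(24EI) = 587.5/EI
  span XY: point load 163 at a = 4.45: Pab(L + a)/(6LEI) = 807/EI
  relative rotation θ_0 = (1394 + 0)/EI = 1394/EI
A unit hogging moment at Y produces rotation L₁/(3EI) + L₂/(3EI) = 4.633/EI.
Compatibility: M_Y·(L₁+L₂)/(3EI) = θ_0, giving M_Y = 301 kip·ft (hogging).
Span XY, ΣM about X with M_Y applied at Y: R_Y^{XY}·8.9 = 1517 + 301, so R_Y^{XY} = 204.3 kip and R_X = 341 − 204.3 = 136.7 kip.
Span YZ, ΣM about Z: R_Y^{YZ}·5 = 0 + 301, so R_Y^{YZ} = 60.19 kip and R_Z = 0 − 60.19 = -60.19 kip.
R_Y = 204.3 + 60.19 = 264.5 kip.

R_Y = 264.5 kip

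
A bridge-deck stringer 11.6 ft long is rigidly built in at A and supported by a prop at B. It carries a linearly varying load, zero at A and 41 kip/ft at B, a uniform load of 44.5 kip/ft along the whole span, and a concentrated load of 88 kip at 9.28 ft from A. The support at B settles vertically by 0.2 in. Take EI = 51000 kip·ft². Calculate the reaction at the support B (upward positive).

R_B = 384.7 kip

Release the roller at B. Primary structure: cantilever fixed at A.
Downward deflection at the released point B due to the loads:
  triangular load, peak 41 at the free end: 11w₀L⁴/(120EI) = 68050/EI
  UDL 44.5: wL⁴/(8EI) = 100717/EI
  point load 88 at a = 9.28: Pa²(3L − a)/(6EI) = 32234/EI
  δ_0 = 201000/EI
Tip deflection under a unit load at B: L³/(3EI) = 520.3/EI.
With EI = 51000 kip·ft²: δ_0 = 3.9412 ft and δ_{BB} = 0.010202 ft/kip.
Compatibility — the beam at B must follow the support down by 0.01667 ft: δ_0 − R_B·δ_{BB} = 0.01667, so R_B = (3.9412 − 0.01667)/0.010202 = 384.7 kip.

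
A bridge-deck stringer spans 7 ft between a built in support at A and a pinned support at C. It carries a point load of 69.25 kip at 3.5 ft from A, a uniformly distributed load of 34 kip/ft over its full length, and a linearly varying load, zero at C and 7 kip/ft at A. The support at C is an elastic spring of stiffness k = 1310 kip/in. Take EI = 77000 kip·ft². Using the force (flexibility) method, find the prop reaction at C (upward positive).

R_C = 111 kip

Take the reaction at C as the redundant and release it; the primary structure is a cantilever fixed at A.
Primary-structure tip deflection at C by superposition:
  point load 69.25 at a = 3.5: Pa²(3L − a)/(6EI) = 2474/EI
  UDL 34: wL⁴/(8EI) = 10204/EI
  triangular load, peak 7 at the fixed end: w₀L⁴/(30EI) = 560.2/EI
  δ_0 = 13239/EI
Flexibility coefficient — unit upward force at C: δ_{CC} = L³/(3EI) = 114.3/EI.
With EI = 77000 kip·ft²: δ_0 = 0.17193 ft and δ_{CC} = 0.001485 ft/kip.
Compatibility — the spring shortens by R_C/k under the reaction it provides: δ_0 − R_C·δ_{CC} = R_C/k. With 1/k = 1/(1310×12) ft/kip = 0.000064 ft/kip, R_C = δ_0 / (δ_{CC} + 1/k) = 0.17193 / (0.001485 + 0.000064) = 111 kip.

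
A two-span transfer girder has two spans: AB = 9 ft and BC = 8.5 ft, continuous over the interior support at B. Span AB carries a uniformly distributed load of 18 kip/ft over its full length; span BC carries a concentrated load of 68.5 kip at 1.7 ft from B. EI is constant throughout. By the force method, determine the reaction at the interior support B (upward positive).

R_B = 166.6 kip

Take M_B as the redundant. Released structure: two simple spans AB and BC with a hinge at B.
Rotations at B on the released spans (each span's end-slope, ×1/EI):
  span AB: UDL 18: wL³/(24EI) = 546.8/EI
  span BC: point load 68.5 at a = 1.7: Pab(L + b)/(6LEI) = 237.6/EI
  relative rotation θ_0 = (546.8 + 237.6)/EI = 784.3/EI
A unit hogging moment at B produces rotation L₁/(3EI) + L₂/(3EI) = 5.833/EI.
Slope continuity at B: θ_0 = M_B·5.833/EI, so M_B = 784.3/5.833 = 134.5 kip·ft (hogging).
Span AB, ΣM about A with M_B applied at B: R_B^{AB}·9 = 729 + 134.5, so R_B^{AB} = 95.94 kip and R_A = 162 − 95.94 = 66.06 kip.
Span BC, ΣM about C: R_B^{BC}·8.5 = 465.8 + 134.5, so R_B^{BC} = 70.62 kip and R_C = 68.5 − 70.62 = -2.118 kip.
R_B = 95.94 + 70.62 = 166.6 kip.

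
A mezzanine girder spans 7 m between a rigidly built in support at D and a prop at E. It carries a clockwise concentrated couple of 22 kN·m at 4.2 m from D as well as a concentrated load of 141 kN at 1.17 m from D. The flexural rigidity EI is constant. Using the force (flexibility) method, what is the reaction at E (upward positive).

R_E = 9.539 kN

Remove the prop at E; the released (primary) structure is a cantilever built in at D.
Free-end deflection of the primary structure under the applied loading (downward +):
  clockwise couple 22 at a = 4.2: M₀a(2L − a)/(2EI) = 452.8/EI
  point load 141 at a = 1.17: Pa²(3L − a)/(6EI) = 637.9/EI
  δ_0 = 1091/EI
Flexibility coefficient — unit upward force at E: δ_{EE} = L³/(3EI) = 114.3/EI.
The prop prevents deflection at E: R_E = δ_0/δ_{EE} = 1091/114.3 = 9.539 kN.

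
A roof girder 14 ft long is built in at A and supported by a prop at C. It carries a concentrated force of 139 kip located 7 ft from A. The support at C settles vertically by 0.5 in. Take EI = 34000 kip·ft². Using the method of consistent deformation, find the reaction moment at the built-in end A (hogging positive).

M_A = 386.6 kip·ft

Release the roller at C. Primary structure: cantilever fixed at A.
Free-end deflection of the primary structure under the applied loading (downward +):
  point load 139 at a = 7: Pa²(3L − a)/(6EI) = 39731/EI
Tip deflection under a unit load at C: L³/(3EI) = 914.7/EI.
With EI = 34000 kip·ft²: δ_0 = 1.1686 ft and δ_{CC} = 0.026902 ft/kip.
Compatibility — the beam at C must follow the support down by 0.04167 ft: δ_0 − R_C·δ_{CC} = 0.04167, so R_C = (1.1686 − 0.04167)/0.026902 = 41.89 kip.
Moment equilibrium about A: M_A = Σ(load moments about A) − R_C·L = 973 − 41.89×14 = 386.6 kip·ft.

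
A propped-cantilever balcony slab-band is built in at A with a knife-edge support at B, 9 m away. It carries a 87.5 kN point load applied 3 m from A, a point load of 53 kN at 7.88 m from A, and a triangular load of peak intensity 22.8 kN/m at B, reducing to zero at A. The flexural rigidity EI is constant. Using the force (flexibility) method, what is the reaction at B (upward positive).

R_B = 112.6 kN

Remove the prop at B; the released (primary) structure is a cantilever built in at A.
Primary-structure tip deflection at B by superposition:
  point load 87.5 at a = 3: Pa²(3L − a)/(6EI) = 3150/EI
  point load 53 at a = 7.88: Pa²(3L − a)/(6EI) = 10487/EI
  triangular load, peak 22.8 at the free end: 11w₀L⁴/(120EI) = 13712/EI
  δ_0 = 27350/EI
Tip deflection under a unit load at B: L³/(3EI) = 243/EI.
The prop prevents deflection at B: R_B = δ_0/δ_{BB} = 27350/243 = 112.6 kN.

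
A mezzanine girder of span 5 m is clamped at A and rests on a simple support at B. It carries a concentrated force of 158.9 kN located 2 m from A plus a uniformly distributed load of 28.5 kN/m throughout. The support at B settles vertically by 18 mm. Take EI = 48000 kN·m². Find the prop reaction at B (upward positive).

R_B = 65.75 kN

Take the reaction at B as the redundant and release it; the primary structure is a cantilever fixed at A.
Primary-structure tip deflection at B by superposition:
  point load 158.9 at a = 2: Pa²(3L − a)/(6EI) = 1377/EI
  UDL 28.5: wL⁴/(8EI) = 2227/EI
  δ_0 = 3604/EI
Flexibility coefficient — unit upward force at B: δ_{BB} = L³/(3EI) = 41.67/EI.
With EI = 48000 kN·m²: δ_0 = 0.075077 m and δ_{BB} = 0.000868 m/kN.
Compatibility — the beam at B must follow the support down by 0.018 m: δ_0 − R_B·δ_{BB} = 0.018, so R_B = (0.075077 − 0.018)/0.000868 = 65.75 kN.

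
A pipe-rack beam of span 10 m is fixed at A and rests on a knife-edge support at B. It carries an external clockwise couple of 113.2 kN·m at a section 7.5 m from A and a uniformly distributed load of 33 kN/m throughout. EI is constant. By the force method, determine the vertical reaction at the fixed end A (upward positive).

Choose R_B as the redundant. The primary structure is the cantilever fixed at A.
Deflection at B on the released cantilever, summing each load's contribution:
  clockwise couple 113.2 at a = 7.5: M₀a(2L − a)/(2EI) = 5306/EI
  UDL 33: wL⁴/(8EI) = 41250/EI
  δ_0 = 46556/EI
Flexibility coefficient — unit upward force at B: δ_{BB} = L³/(3EI) = 333.3/EI.
Compatibility at B: δ_0 − R_B·δ_{BB} = 0, so R_B = 46556/333.3 = 139.7 kN.
Vertical equilibrium: R_A = ΣP − R_B = 330 − 139.7 = 190.3 kN.

R_A = 190.3 kN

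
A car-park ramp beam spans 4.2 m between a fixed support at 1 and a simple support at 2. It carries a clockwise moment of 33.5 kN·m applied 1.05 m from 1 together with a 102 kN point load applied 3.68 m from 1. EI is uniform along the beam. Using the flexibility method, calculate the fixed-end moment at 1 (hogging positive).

M_1 = 37.63 kN·m

Take the reaction at 2 as the redundant and release it; the primary structure is a cantilever fixed at 1.
Downward deflection at the released point 2 due to the loads:
  clockwise couple 33.5 at a = 1.05: M₀a(2L − a)/(2EI) = 129.3/EI
  point load 102 at a = 3.68: Pa²(3L − a)/(6EI) = 2054/EI
  δ_0 = 2183/EI
Tip deflection under a unit load at 2: L³/(3EI) = 24.7/EI.
Compatibility at 2: δ_0 − R_2·δ_{22} = 0, so R_2 = 2183/24.7 = 88.39 kN.
Moment equilibrium about 1: M_1 = Σ(load moments about 1) − R_2·L = 408.9 − 88.39×4.2 = 37.63 kN·m.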